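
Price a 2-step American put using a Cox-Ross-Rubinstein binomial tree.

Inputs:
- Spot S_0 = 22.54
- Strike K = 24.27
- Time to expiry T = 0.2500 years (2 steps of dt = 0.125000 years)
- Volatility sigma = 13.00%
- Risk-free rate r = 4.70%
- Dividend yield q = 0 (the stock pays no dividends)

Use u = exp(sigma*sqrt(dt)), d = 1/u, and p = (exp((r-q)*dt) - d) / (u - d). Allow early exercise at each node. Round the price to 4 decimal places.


dt = T/N = 0.125000
u = exp(sigma*sqrt(dt)) = 1.047035; d = 1/u = 0.955078
p = (exp((r-q)*dt) - d) / (u - d) = 0.552589
Discount per step: exp(-r*dt) = 0.994142
Stock lattice S(k, i) with i counting down-moves:
  k=0: S(0,0) = 22.5400
  k=1: S(1,0) = 23.6002; S(1,1) = 21.5275
  k=2: S(2,0) = 24.7102; S(2,1) = 22.5400; S(2,2) = 20.5604
Terminal payoffs V(N, i) = max(K - S_T, 0):
  V(2,0) = 0.000000; V(2,1) = 1.730000; V(2,2) = 3.709585
Backward induction: V(k, i) = exp(-r*dt) * [p * V(k+1, i) + (1-p) * V(k+1, i+1)]; then take max(V_cont, immediate exercise) for American.
  V(1,0) = exp(-r*dt) * [p*0.000000 + (1-p)*1.730000] = 0.769488; exercise = 0.669841; V(1,0) = max -> 0.769488
  V(1,1) = exp(-r*dt) * [p*1.730000 + (1-p)*3.709585] = 2.600367; exercise = 2.742535; V(1,1) = max -> 2.742535
  V(0,0) = exp(-r*dt) * [p*0.769488 + (1-p)*2.742535] = 1.642573; exercise = 1.730000; V(0,0) = max -> 1.730000

Answer: Price = V(0,0) = 1.7300


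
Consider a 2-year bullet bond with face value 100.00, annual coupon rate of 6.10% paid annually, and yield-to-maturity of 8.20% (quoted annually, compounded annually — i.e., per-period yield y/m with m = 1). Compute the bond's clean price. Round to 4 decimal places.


Coupon per period c = face * coupon_rate / m = 6.100000
Periods per year m = 1; per-period yield y/m = 0.082000
Number of cashflows N = 2
Cashflows (t years, CF_t, discount factor 1/(1+y/m)^(m*t), PV):
  t = 1.0000: CF_t = 6.100000, DF = 0.924214, PV = 5.637708
  t = 2.0000: CF_t = 106.100000, DF = 0.854172, PV = 90.627680
Price P = sum_t PV_t = 96.265388

Answer: Price = 96.2654


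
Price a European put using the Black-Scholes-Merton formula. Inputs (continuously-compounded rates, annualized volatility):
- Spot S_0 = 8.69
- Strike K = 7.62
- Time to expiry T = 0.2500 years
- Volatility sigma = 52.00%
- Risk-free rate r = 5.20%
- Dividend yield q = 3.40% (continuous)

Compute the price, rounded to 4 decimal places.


d1 = (ln(S/K) + (r - q + 0.5*sigma^2) * T) / (sigma * sqrt(T)) = 0.65267911
d2 = d1 - sigma * sqrt(T) = 0.39267911
exp(-rT) = 0.98708414; exp(-qT) = 0.99153602
P = K * exp(-rT) * N(-d2) - S_0 * exp(-qT) * N(-d1)
N(-d1) = 0.25698159; N(-d2) = 0.34727825
P = 7.6200 * 0.98708414 * 0.34727825 - 8.6900 * 0.99153602 * 0.25698159 = 0.3978

Answer: Price = 0.3978


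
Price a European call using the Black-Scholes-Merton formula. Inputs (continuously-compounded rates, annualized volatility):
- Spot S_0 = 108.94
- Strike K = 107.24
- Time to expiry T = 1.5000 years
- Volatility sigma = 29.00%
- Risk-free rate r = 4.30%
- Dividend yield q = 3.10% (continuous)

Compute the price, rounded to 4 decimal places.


d1 = (ln(S/K) + (r - q + 0.5*sigma^2) * T) / (sigma * sqrt(T)) = 0.27254926
d2 = d1 - sigma * sqrt(T) = -0.08262676
exp(-rT) = 0.93753611; exp(-qT) = 0.95456456
C = S_0 * exp(-qT) * N(d1) - K * exp(-rT) * N(d2)
N(d1) = 0.60740014; N(d2) = 0.46707416
C = 108.9400 * 0.95456456 * 0.60740014 - 107.2400 * 0.93753611 * 0.46707416 = 16.2034

Answer: Price = 16.2034


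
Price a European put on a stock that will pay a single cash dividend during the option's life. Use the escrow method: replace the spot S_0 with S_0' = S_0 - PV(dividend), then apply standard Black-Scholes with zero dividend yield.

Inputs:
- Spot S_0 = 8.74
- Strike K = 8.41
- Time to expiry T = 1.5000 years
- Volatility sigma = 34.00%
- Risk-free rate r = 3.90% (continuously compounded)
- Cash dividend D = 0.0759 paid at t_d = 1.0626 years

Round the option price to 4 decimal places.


Answer: Price = 1.0318

Derivation:
PV(D) = D * exp(-r * t_d) = 0.0759 * 0.95940555 = 0.07281888
S_0' = S_0 - PV(D) = 8.7400 - 0.07281888 = 8.66718112
d1 = (ln(S_0'/K) + (r + sigma^2/2)*T) / (sigma*sqrt(T)) = 0.42102918
d2 = d1 - sigma*sqrt(T) = 0.00461593
exp(-rT) = 0.94317824
N(-d1) = 0.33686689; N(-d2) = 0.49815852
P = K * exp(-rT) * N(-d2) - S_0' * N(-d1) = 8.4100 * 0.94317824 * 0.49815852 - 8.66718112 * 0.33686689 = 1.0318


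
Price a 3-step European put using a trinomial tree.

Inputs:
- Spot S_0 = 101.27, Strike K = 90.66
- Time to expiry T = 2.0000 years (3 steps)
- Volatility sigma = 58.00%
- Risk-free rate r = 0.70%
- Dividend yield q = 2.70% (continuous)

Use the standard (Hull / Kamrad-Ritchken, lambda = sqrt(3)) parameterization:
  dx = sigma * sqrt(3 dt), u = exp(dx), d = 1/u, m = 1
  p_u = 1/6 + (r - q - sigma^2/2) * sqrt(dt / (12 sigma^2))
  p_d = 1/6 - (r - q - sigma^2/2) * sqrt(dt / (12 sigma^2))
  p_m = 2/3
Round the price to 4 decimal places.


Answer: Price = V(0,0) = 24.8982

Derivation:
dt = T/N = 0.666667; dx = sigma*sqrt(3*dt) = 0.820244
u = exp(dx) = 2.271054; d = 1/u = 0.440324
p_u = 0.090185, p_m = 0.666667, p_d = 0.243148
Discount per step: exp(-r*dt) = 0.995344
Stock lattice S(k, j) with j the centered position index:
  k=0: S(0,+0) = 101.2700
  k=1: S(1,-1) = 44.5916; S(1,+0) = 101.2700; S(1,+1) = 229.9896
  k=2: S(2,-2) = 19.6348; S(2,-1) = 44.5916; S(2,+0) = 101.2700; S(2,+1) = 229.9896; S(2,+2) = 522.3187
  k=3: S(3,-3) = 8.6457; S(3,-2) = 19.6348; S(3,-1) = 44.5916; S(3,+0) = 101.2700; S(3,+1) = 229.9896; S(3,+2) = 522.3187; S(3,+3) = 1186.2138
Terminal payoffs V(N, j) = max(K - S_T, 0):
  V(3,-3) = 82.014330; V(3,-2) = 71.025220; V(3,-1) = 46.068362; V(3,+0) = 0.000000; V(3,+1) = 0.000000; V(3,+2) = 0.000000; V(3,+3) = 0.000000
Backward induction: V(k, j) = exp(-r*dt) * [p_u * V(k+1, j+1) + p_m * V(k+1, j) + p_d * V(k+1, j-1)]
  V(2,-2) = exp(-r*dt) * [p_u*46.068362 + p_m*71.025220 + p_d*82.014330] = 71.113817
  V(2,-1) = exp(-r*dt) * [p_u*0.000000 + p_m*46.068362 + p_d*71.025220] = 47.758487
  V(2,+0) = exp(-r*dt) * [p_u*0.000000 + p_m*0.000000 + p_d*46.068362] = 11.149278
  V(2,+1) = exp(-r*dt) * [p_u*0.000000 + p_m*0.000000 + p_d*0.000000] = 0.000000
  V(2,+2) = exp(-r*dt) * [p_u*0.000000 + p_m*0.000000 + p_d*0.000000] = 0.000000
  V(1,-1) = exp(-r*dt) * [p_u*11.149278 + p_m*47.758487 + p_d*71.113817] = 49.902253
  V(1,+0) = exp(-r*dt) * [p_u*0.000000 + p_m*11.149278 + p_d*47.758487] = 18.956561
  V(1,+1) = exp(-r*dt) * [p_u*0.000000 + p_m*0.000000 + p_d*11.149278] = 2.698303
  V(0,+0) = exp(-r*dt) * [p_u*2.698303 + p_m*18.956561 + p_d*49.902253] = 24.898224


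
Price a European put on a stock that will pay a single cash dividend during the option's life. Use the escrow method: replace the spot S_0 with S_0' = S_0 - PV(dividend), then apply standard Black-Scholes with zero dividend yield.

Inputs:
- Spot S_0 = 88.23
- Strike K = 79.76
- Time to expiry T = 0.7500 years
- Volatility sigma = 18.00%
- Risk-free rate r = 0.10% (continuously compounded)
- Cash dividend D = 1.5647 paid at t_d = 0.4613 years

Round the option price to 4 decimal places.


Answer: Price = 2.4120

Derivation:
PV(D) = D * exp(-r * t_d) = 1.5647 * 0.99953881 = 1.56397837
S_0' = S_0 - PV(D) = 88.2300 - 1.56397837 = 86.66602163
d1 = (ln(S_0'/K) + (r + sigma^2/2)*T) / (sigma*sqrt(T)) = 0.61545394
d2 = d1 - sigma*sqrt(T) = 0.45956936
exp(-rT) = 0.99925028
N(-d1) = 0.26912749; N(-d2) = 0.32291268
P = K * exp(-rT) * N(-d2) - S_0' * N(-d1) = 79.7600 * 0.99925028 * 0.32291268 - 86.66602163 * 0.26912749 = 2.4120


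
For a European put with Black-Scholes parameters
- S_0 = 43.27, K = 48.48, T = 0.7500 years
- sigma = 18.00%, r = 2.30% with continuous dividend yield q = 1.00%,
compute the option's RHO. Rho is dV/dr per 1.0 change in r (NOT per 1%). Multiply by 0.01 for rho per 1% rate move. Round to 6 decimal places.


Answer: Rho = -27.582085

Derivation:
d1 = -0.5888445915; d2 = -0.7447291642
phi(d1) = 0.3354415653; exp(-qT) = 0.9925280548; exp(-rT) = 0.9828979294
N(-d2) = 0.7717822676
Rho = -K*T*exp(-rT)*N(-d2) = -48.4800 * 0.7500 * 0.9828979294 * 0.7717822676 = -27.582085


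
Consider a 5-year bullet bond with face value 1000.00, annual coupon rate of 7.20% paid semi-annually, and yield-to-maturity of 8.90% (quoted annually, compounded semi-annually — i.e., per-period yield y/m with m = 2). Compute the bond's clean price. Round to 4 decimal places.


Answer: Price = 932.5762

Derivation:
Coupon per period c = face * coupon_rate / m = 36.000000
Periods per year m = 2; per-period yield y/m = 0.044500
Number of cashflows N = 10
Cashflows (t years, CF_t, discount factor 1/(1+y/m)^(m*t), PV):
  t = 0.5000: CF_t = 36.000000, DF = 0.957396, PV = 34.466252
  t = 1.0000: CF_t = 36.000000, DF = 0.916607, PV = 32.997848
  t = 1.5000: CF_t = 36.000000, DF = 0.877556, PV = 31.592003
  t = 2.0000: CF_t = 36.000000, DF = 0.840168, PV = 30.246054
  t = 2.5000: CF_t = 36.000000, DF = 0.804374, PV = 28.957448
  t = 3.0000: CF_t = 36.000000, DF = 0.770104, PV = 27.723741
  t = 3.5000: CF_t = 36.000000, DF = 0.737294, PV = 26.542596
  t = 4.0000: CF_t = 36.000000, DF = 0.705883, PV = 25.411772
  t = 4.5000: CF_t = 36.000000, DF = 0.675809, PV = 24.329126
  t = 5.0000: CF_t = 1036.000000, DF = 0.647017, PV = 670.309404
Price P = sum_t PV_t = 932.576243


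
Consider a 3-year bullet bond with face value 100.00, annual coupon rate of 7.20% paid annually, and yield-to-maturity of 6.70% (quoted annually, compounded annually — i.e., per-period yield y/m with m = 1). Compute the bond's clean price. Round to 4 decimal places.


Coupon per period c = face * coupon_rate / m = 7.200000
Periods per year m = 1; per-period yield y/m = 0.067000
Number of cashflows N = 3
Cashflows (t years, CF_t, discount factor 1/(1+y/m)^(m*t), PV):
  t = 1.0000: CF_t = 7.200000, DF = 0.937207, PV = 6.747891
  t = 2.0000: CF_t = 7.200000, DF = 0.878357, PV = 6.324172
  t = 3.0000: CF_t = 107.200000, DF = 0.823203, PV = 88.247320
Price P = sum_t PV_t = 101.319383

Answer: Price = 101.3194


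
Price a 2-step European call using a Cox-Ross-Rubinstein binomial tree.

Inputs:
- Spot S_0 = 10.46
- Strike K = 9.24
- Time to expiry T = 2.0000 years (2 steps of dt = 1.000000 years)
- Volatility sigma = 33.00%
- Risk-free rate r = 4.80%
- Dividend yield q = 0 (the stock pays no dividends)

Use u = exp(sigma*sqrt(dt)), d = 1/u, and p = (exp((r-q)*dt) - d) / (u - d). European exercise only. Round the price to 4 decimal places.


dt = T/N = 1.000000
u = exp(sigma*sqrt(dt)) = 1.390968; d = 1/u = 0.718924
p = (exp((r-q)*dt) - d) / (u - d) = 0.491406
Discount per step: exp(-r*dt) = 0.953134
Stock lattice S(k, i) with i counting down-moves:
  k=0: S(0,0) = 10.4600
  k=1: S(1,0) = 14.5495; S(1,1) = 7.5199
  k=2: S(2,0) = 20.2379; S(2,1) = 10.4600; S(2,2) = 5.4063
Terminal payoffs V(N, i) = max(S_T - K, 0):
  V(2,0) = 10.997928; V(2,1) = 1.220000; V(2,2) = 0.000000
Backward induction: V(k, i) = exp(-r*dt) * [p * V(k+1, i) + (1-p) * V(k+1, i+1)].
  V(1,0) = exp(-r*dt) * [p*10.997928 + (1-p)*1.220000] = 5.742570
  V(1,1) = exp(-r*dt) * [p*1.220000 + (1-p)*0.000000] = 0.571419
  V(0,0) = exp(-r*dt) * [p*5.742570 + (1-p)*0.571419] = 2.966682

Answer: Price = V(0,0) = 2.9667


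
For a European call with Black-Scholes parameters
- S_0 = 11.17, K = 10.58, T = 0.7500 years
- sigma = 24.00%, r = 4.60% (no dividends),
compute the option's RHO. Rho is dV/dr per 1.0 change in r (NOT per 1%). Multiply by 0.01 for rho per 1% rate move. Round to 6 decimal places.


Answer: Rho = 4.804307

Derivation:
d1 = 0.5309995631; d2 = 0.3231534662
phi(d1) = 0.3464839433; exp(-qT) = 1.0000000000; exp(-rT) = 0.9660883397
N(d2) = 0.6267104898
Rho = K*T*exp(-rT)*N(d2) = 10.5800 * 0.7500 * 0.9660883397 * 0.6267104898 = 4.804307


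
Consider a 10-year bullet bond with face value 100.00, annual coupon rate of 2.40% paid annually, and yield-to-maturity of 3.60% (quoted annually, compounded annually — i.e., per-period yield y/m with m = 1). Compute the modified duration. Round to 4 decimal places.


Answer: Modified duration = 8.6328

Derivation:
Coupon per period c = face * coupon_rate / m = 2.400000
Periods per year m = 1; per-period yield y/m = 0.036000
Number of cashflows N = 10
Cashflows (t years, CF_t, discount factor 1/(1+y/m)^(m*t), PV):
  t = 1.0000: CF_t = 2.400000, DF = 0.965251, PV = 2.316602
  t = 2.0000: CF_t = 2.400000, DF = 0.931709, PV = 2.236103
  t = 3.0000: CF_t = 2.400000, DF = 0.899333, PV = 2.158400
  t = 4.0000: CF_t = 2.400000, DF = 0.868082, PV = 2.083398
  t = 5.0000: CF_t = 2.400000, DF = 0.837917, PV = 2.011002
  t = 6.0000: CF_t = 2.400000, DF = 0.808801, PV = 1.941121
  t = 7.0000: CF_t = 2.400000, DF = 0.780696, PV = 1.873669
  t = 8.0000: CF_t = 2.400000, DF = 0.753567, PV = 1.808561
  t = 9.0000: CF_t = 2.400000, DF = 0.727381, PV = 1.745715
  t = 10.0000: CF_t = 102.400000, DF = 0.702106, PV = 71.895615
Price P = sum_t PV_t = 90.070187
First compute Macaulay numerator sum_t t * PV_t:
  t * PV_t at t = 1.0000: 2.316602
  t * PV_t at t = 2.0000: 4.472205
  t * PV_t at t = 3.0000: 6.475201
  t * PV_t at t = 4.0000: 8.333592
  t * PV_t at t = 5.0000: 10.055009
  t * PV_t at t = 6.0000: 11.646729
  t * PV_t at t = 7.0000: 13.115685
  t * PV_t at t = 8.0000: 14.468489
  t * PV_t at t = 9.0000: 15.711439
  t * PV_t at t = 10.0000: 718.956149
Macaulay duration D = 805.551100 / 90.070187 = 8.943593
Modified duration = D / (1 + y/m) = 8.943593 / (1 + 0.036000) = 8.632812


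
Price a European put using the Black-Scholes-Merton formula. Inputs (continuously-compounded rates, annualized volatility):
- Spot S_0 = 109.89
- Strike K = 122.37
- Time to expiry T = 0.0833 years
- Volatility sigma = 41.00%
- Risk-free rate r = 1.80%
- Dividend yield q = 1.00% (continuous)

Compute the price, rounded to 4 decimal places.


d1 = (ln(S/K) + (r - q + 0.5*sigma^2) * T) / (sigma * sqrt(T)) = -0.84424041
d2 = d1 - sigma * sqrt(T) = -0.96257354
exp(-rT) = 0.99850172; exp(-qT) = 0.99916735
P = K * exp(-rT) * N(-d2) - S_0 * exp(-qT) * N(-d1)
N(-d1) = 0.80073246; N(-d2) = 0.83211921
P = 122.3700 * 0.99850172 * 0.83211921 - 109.8900 * 0.99916735 * 0.80073246 = 13.7546

Answer: Price = 13.7546


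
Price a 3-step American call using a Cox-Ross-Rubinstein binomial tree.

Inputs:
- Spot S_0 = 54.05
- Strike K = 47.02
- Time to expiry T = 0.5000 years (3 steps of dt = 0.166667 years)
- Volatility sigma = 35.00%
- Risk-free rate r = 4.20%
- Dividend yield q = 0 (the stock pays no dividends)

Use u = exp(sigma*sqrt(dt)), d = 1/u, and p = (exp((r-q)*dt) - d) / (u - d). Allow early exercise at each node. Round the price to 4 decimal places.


dt = T/N = 0.166667
u = exp(sigma*sqrt(dt)) = 1.153599; d = 1/u = 0.866852
p = (exp((r-q)*dt) - d) / (u - d) = 0.488836
Discount per step: exp(-r*dt) = 0.993024
Stock lattice S(k, i) with i counting down-moves:
  k=0: S(0,0) = 54.0500
  k=1: S(1,0) = 62.3520; S(1,1) = 46.8534
  k=2: S(2,0) = 71.9293; S(2,1) = 54.0500; S(2,2) = 40.6149
  k=3: S(3,0) = 82.9776; S(3,1) = 62.3520; S(3,2) = 46.8534; S(3,3) = 35.2071
Terminal payoffs V(N, i) = max(S_T - K, 0):
  V(3,0) = 35.957563; V(3,1) = 15.332043; V(3,2) = 0.000000; V(3,3) = 0.000000
Backward induction: V(k, i) = exp(-r*dt) * [p * V(k+1, i) + (1-p) * V(k+1, i+1)]; then take max(V_cont, immediate exercise) for American.
  V(2,0) = exp(-r*dt) * [p*35.957563 + (1-p)*15.332043] = 25.237266; exercise = 24.909275; V(2,0) = max -> 25.237266
  V(2,1) = exp(-r*dt) * [p*15.332043 + (1-p)*0.000000] = 7.442579; exercise = 7.030000; V(2,1) = max -> 7.442579
  V(2,2) = exp(-r*dt) * [p*0.000000 + (1-p)*0.000000] = 0.000000; exercise = 0.000000; V(2,2) = max -> 0.000000
  V(1,0) = exp(-r*dt) * [p*25.237266 + (1-p)*7.442579] = 16.028674; exercise = 15.332043; V(1,0) = max -> 16.028674
  V(1,1) = exp(-r*dt) * [p*7.442579 + (1-p)*0.000000] = 3.612824; exercise = 0.000000; V(1,1) = max -> 3.612824
  V(0,0) = exp(-r*dt) * [p*16.028674 + (1-p)*3.612824] = 9.614604; exercise = 7.030000; V(0,0) = max -> 9.614604

Answer: Price = V(0,0) = 9.6146


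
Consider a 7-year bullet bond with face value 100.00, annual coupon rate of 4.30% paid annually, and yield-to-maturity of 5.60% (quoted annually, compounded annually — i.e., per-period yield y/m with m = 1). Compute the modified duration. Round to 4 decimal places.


Answer: Modified duration = 5.8280

Derivation:
Coupon per period c = face * coupon_rate / m = 4.300000
Periods per year m = 1; per-period yield y/m = 0.056000
Number of cashflows N = 7
Cashflows (t years, CF_t, discount factor 1/(1+y/m)^(m*t), PV):
  t = 1.0000: CF_t = 4.300000, DF = 0.946970, PV = 4.071970
  t = 2.0000: CF_t = 4.300000, DF = 0.896752, PV = 3.856032
  t = 3.0000: CF_t = 4.300000, DF = 0.849197, PV = 3.651545
  t = 4.0000: CF_t = 4.300000, DF = 0.804163, PV = 3.457903
  t = 5.0000: CF_t = 4.300000, DF = 0.761518, PV = 3.274529
  t = 6.0000: CF_t = 4.300000, DF = 0.721135, PV = 3.100880
  t = 7.0000: CF_t = 104.300000, DF = 0.682893, PV = 71.225725
Price P = sum_t PV_t = 92.638584
First compute Macaulay numerator sum_t t * PV_t:
  t * PV_t at t = 1.0000: 4.071970
  t * PV_t at t = 2.0000: 7.712064
  t * PV_t at t = 3.0000: 10.954636
  t * PV_t at t = 4.0000: 13.831611
  t * PV_t at t = 5.0000: 16.372646
  t * PV_t at t = 6.0000: 18.605279
  t * PV_t at t = 7.0000: 498.580078
Macaulay duration D = 570.128284 / 92.638584 = 6.154329
Modified duration = D / (1 + y/m) = 6.154329 / (1 + 0.056000) = 5.827963


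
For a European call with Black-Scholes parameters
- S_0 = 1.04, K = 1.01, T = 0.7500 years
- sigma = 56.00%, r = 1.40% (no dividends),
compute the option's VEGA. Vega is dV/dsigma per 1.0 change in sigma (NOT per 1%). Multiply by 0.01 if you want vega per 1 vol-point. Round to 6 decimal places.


d1 = 0.3244922592; d2 = -0.1604819669
phi(d1) = 0.3784822335; exp(-qT) = 1.0000000000; exp(-rT) = 0.9895549326
Vega = S * exp(-qT) * phi(d1) * sqrt(T) = 1.0400 * 1.0000000000 * 0.3784822335 * 0.8660254038 = 0.340886

Answer: Vega = 0.340886


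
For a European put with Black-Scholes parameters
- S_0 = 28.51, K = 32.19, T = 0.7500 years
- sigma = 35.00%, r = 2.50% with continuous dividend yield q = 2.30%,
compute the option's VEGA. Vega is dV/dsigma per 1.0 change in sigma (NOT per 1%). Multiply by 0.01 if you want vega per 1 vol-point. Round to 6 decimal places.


Answer: Vega = 9.397591

Derivation:
d1 = -0.2440160764; d2 = -0.5471249677
phi(d1) = 0.3872400647; exp(-qT) = 0.9828979294; exp(-rT) = 0.9814246877
Vega = S * exp(-qT) * phi(d1) * sqrt(T) = 28.5100 * 0.9828979294 * 0.3872400647 * 0.8660254038 = 9.397591


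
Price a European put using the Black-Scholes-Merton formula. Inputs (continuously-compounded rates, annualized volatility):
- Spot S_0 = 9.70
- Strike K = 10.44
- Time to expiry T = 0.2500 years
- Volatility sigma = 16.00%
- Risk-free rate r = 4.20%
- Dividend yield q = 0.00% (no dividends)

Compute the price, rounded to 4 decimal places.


Answer: Price = 0.7293

Derivation:
d1 = (ln(S/K) + (r - q + 0.5*sigma^2) * T) / (sigma * sqrt(T)) = -0.74773371
d2 = d1 - sigma * sqrt(T) = -0.82773371
exp(-rT) = 0.98955493; exp(-qT) = 1.00000000
P = K * exp(-rT) * N(-d2) - S_0 * exp(-qT) * N(-d1)
N(-d1) = 0.77268960; N(-d2) = 0.79608934
P = 10.4400 * 0.98955493 * 0.79608934 - 9.7000 * 1.00000000 * 0.77268960 = 0.7293


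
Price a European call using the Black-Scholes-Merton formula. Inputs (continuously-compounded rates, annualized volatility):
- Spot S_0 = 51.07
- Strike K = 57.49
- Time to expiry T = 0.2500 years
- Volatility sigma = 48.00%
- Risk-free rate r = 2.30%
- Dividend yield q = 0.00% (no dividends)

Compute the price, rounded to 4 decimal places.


Answer: Price = 2.6796

Derivation:
d1 = (ln(S/K) + (r - q + 0.5*sigma^2) * T) / (sigma * sqrt(T)) = -0.34943241
d2 = d1 - sigma * sqrt(T) = -0.58943241
exp(-rT) = 0.99426650; exp(-qT) = 1.00000000
C = S_0 * exp(-qT) * N(d1) - K * exp(-rT) * N(d2)
N(d1) = 0.36338235; N(d2) = 0.27778562
C = 51.0700 * 1.00000000 * 0.36338235 - 57.4900 * 0.99426650 * 0.27778562 = 2.6796


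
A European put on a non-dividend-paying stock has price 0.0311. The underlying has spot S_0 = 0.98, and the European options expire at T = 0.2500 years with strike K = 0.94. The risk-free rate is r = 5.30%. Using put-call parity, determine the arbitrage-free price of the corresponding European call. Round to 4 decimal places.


Put-call parity: C - P = S_0 * exp(-qT) - K * exp(-rT).
S_0 * exp(-qT) = 0.9800 * 1.00000000 = 0.98000000
K * exp(-rT) = 0.9400 * 0.98683739 = 0.92762715
C = P + S*exp(-qT) - K*exp(-rT)
C = 0.0311 + 0.98000000 - 0.92762715 = 0.0835

Answer: Call price = 0.0835


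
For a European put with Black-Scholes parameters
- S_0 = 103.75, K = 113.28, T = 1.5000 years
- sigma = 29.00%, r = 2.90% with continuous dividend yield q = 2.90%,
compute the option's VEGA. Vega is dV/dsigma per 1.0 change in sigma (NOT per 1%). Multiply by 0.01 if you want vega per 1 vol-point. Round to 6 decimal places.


Answer: Vega = 48.416456

Derivation:
d1 = -0.0698343074; d2 = -0.4250103201
phi(d1) = 0.3979706785; exp(-qT) = 0.9574325541; exp(-rT) = 0.9574325541
Vega = S * exp(-qT) * phi(d1) * sqrt(T) = 103.7500 * 0.9574325541 * 0.3979706785 * 1.2247448714 = 48.416456


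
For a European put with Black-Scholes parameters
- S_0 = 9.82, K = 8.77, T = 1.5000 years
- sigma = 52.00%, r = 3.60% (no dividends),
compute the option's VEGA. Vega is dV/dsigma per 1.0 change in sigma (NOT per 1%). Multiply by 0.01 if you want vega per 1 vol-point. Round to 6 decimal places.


Answer: Vega = 4.053409

Derivation:
d1 = 0.5807870757; d2 = -0.0560802575
phi(d1) = 0.3370259506; exp(-qT) = 1.0000000000; exp(-rT) = 0.9474321065
Vega = S * exp(-qT) * phi(d1) * sqrt(T) = 9.8200 * 1.0000000000 * 0.3370259506 * 1.2247448714 = 4.053409


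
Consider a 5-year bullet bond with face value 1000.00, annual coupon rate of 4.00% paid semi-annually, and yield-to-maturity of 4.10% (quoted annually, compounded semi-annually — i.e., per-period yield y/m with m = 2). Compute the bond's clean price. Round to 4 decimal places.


Coupon per period c = face * coupon_rate / m = 20.000000
Periods per year m = 2; per-period yield y/m = 0.020500
Number of cashflows N = 10
Cashflows (t years, CF_t, discount factor 1/(1+y/m)^(m*t), PV):
  t = 0.5000: CF_t = 20.000000, DF = 0.979912, PV = 19.598236
  t = 1.0000: CF_t = 20.000000, DF = 0.960227, PV = 19.204543
  t = 1.5000: CF_t = 20.000000, DF = 0.940938, PV = 18.818758
  t = 2.0000: CF_t = 20.000000, DF = 0.922036, PV = 18.440724
  t = 2.5000: CF_t = 20.000000, DF = 0.903514, PV = 18.070283
  t = 3.0000: CF_t = 20.000000, DF = 0.885364, PV = 17.707284
  t = 3.5000: CF_t = 20.000000, DF = 0.867579, PV = 17.351576
  t = 4.0000: CF_t = 20.000000, DF = 0.850151, PV = 17.003014
  t = 4.5000: CF_t = 20.000000, DF = 0.833073, PV = 16.661455
  t = 5.0000: CF_t = 1020.000000, DF = 0.816338, PV = 832.664561
Price P = sum_t PV_t = 995.520434

Answer: Price = 995.5204


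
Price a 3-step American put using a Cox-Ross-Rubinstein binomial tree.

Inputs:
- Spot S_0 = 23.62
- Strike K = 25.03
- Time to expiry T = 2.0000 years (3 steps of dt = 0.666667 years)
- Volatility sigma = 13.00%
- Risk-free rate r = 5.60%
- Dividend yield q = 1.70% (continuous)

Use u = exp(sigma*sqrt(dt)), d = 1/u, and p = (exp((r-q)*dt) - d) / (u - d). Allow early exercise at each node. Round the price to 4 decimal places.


Answer: Price = V(0,0) = 1.7977

Derivation:
dt = T/N = 0.666667
u = exp(sigma*sqrt(dt)) = 1.111983; d = 1/u = 0.899295
p = (exp((r-q)*dt) - d) / (u - d) = 0.597337
Discount per step: exp(-r*dt) = 0.963355
Stock lattice S(k, i) with i counting down-moves:
  k=0: S(0,0) = 23.6200
  k=1: S(1,0) = 26.2650; S(1,1) = 21.2413
  k=2: S(2,0) = 29.2063; S(2,1) = 23.6200; S(2,2) = 19.1022
  k=3: S(3,0) = 32.4768; S(3,1) = 26.2650; S(3,2) = 21.2413; S(3,3) = 17.1785
Terminal payoffs V(N, i) = max(K - S_T, 0):
  V(3,0) = 0.000000; V(3,1) = 0.000000; V(3,2) = 3.788661; V(3,3) = 7.851474
Backward induction: V(k, i) = exp(-r*dt) * [p * V(k+1, i) + (1-p) * V(k+1, i+1)]; then take max(V_cont, immediate exercise) for American.
  V(2,0) = exp(-r*dt) * [p*0.000000 + (1-p)*0.000000] = 0.000000; exercise = 0.000000; V(2,0) = max -> 0.000000
  V(2,1) = exp(-r*dt) * [p*0.000000 + (1-p)*3.788661] = 1.469651; exercise = 1.410000; V(2,1) = max -> 1.469651
  V(2,2) = exp(-r*dt) * [p*3.788661 + (1-p)*7.851474] = 5.225822; exercise = 5.927777; V(2,2) = max -> 5.927777
  V(1,0) = exp(-r*dt) * [p*0.000000 + (1-p)*1.469651] = 0.570089; exercise = 0.000000; V(1,0) = max -> 0.570089
  V(1,1) = exp(-r*dt) * [p*1.469651 + (1-p)*5.927777] = 3.145137; exercise = 3.788661; V(1,1) = max -> 3.788661
  V(0,0) = exp(-r*dt) * [p*0.570089 + (1-p)*3.788661] = 1.797707; exercise = 1.410000; V(0,0) = max -> 1.797707


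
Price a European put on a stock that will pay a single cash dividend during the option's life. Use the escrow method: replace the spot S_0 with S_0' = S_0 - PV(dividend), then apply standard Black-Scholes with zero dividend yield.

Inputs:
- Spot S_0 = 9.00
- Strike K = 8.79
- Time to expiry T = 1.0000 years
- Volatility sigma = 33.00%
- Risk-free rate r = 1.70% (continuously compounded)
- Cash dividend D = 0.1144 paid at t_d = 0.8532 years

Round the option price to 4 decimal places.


PV(D) = D * exp(-r * t_d) = 0.1144 * 0.98560028 = 0.11275267
S_0' = S_0 - PV(D) = 9.0000 - 0.11275267 = 8.88724733
d1 = (ln(S_0'/K) + (r + sigma^2/2)*T) / (sigma*sqrt(T)) = 0.24985652
d2 = d1 - sigma*sqrt(T) = -0.08014348
exp(-rT) = 0.98314368
N(-d1) = 0.40134915; N(-d2) = 0.53193843
P = K * exp(-rT) * N(-d2) - S_0' * N(-d1) = 8.7900 * 0.98314368 * 0.53193843 - 8.88724733 * 0.40134915 = 1.0300

Answer: Price = 1.0300


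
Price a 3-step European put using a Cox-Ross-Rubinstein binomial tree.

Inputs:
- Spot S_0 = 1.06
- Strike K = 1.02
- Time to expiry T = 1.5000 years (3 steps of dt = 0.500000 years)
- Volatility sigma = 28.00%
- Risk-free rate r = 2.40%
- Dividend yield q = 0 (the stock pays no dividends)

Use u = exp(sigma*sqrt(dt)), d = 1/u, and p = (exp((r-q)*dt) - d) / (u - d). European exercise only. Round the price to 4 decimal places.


dt = T/N = 0.500000
u = exp(sigma*sqrt(dt)) = 1.218950; d = 1/u = 0.820378
p = (exp((r-q)*dt) - d) / (u - d) = 0.480952
Discount per step: exp(-r*dt) = 0.988072
Stock lattice S(k, i) with i counting down-moves:
  k=0: S(0,0) = 1.0600
  k=1: S(1,0) = 1.2921; S(1,1) = 0.8696
  k=2: S(2,0) = 1.5750; S(2,1) = 1.0600; S(2,2) = 0.7134
  k=3: S(3,0) = 1.9198; S(3,1) = 1.2921; S(3,2) = 0.8696; S(3,3) = 0.5853
Terminal payoffs V(N, i) = max(K - S_T, 0):
  V(3,0) = 0.000000; V(3,1) = 0.000000; V(3,2) = 0.150399; V(3,3) = 0.434741
Backward induction: V(k, i) = exp(-r*dt) * [p * V(k+1, i) + (1-p) * V(k+1, i+1)].
  V(2,0) = exp(-r*dt) * [p*0.000000 + (1-p)*0.000000] = 0.000000
  V(2,1) = exp(-r*dt) * [p*0.000000 + (1-p)*0.150399] = 0.077133
  V(2,2) = exp(-r*dt) * [p*0.150399 + (1-p)*0.434741] = 0.294432
  V(1,0) = exp(-r*dt) * [p*0.000000 + (1-p)*0.077133] = 0.039558
  V(1,1) = exp(-r*dt) * [p*0.077133 + (1-p)*0.294432] = 0.187656
  V(0,0) = exp(-r*dt) * [p*0.039558 + (1-p)*0.187656] = 0.115039

Answer: Price = V(0,0) = 0.1150


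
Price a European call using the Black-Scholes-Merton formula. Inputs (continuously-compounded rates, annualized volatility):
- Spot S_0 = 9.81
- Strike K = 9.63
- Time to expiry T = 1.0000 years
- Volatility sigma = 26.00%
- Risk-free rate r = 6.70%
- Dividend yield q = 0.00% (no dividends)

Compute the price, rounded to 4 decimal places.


d1 = (ln(S/K) + (r - q + 0.5*sigma^2) * T) / (sigma * sqrt(T)) = 0.45891941
d2 = d1 - sigma * sqrt(T) = 0.19891941
exp(-rT) = 0.93519520; exp(-qT) = 1.00000000
C = S_0 * exp(-qT) * N(d1) - K * exp(-rT) * N(d2)
N(d1) = 0.67685398; N(d2) = 0.57883711
C = 9.8100 * 1.00000000 * 0.67685398 - 9.6300 * 0.93519520 * 0.57883711 = 1.4270

Answer: Price = 1.4270


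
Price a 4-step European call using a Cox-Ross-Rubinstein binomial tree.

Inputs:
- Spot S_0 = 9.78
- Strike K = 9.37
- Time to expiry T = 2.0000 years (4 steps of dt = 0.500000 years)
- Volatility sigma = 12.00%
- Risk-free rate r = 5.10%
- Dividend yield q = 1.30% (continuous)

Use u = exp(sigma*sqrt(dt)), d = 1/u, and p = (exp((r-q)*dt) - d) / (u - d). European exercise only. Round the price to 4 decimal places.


dt = T/N = 0.500000
u = exp(sigma*sqrt(dt)) = 1.088557; d = 1/u = 0.918647
p = (exp((r-q)*dt) - d) / (u - d) = 0.591693
Discount per step: exp(-r*dt) = 0.974822
Stock lattice S(k, i) with i counting down-moves:
  k=0: S(0,0) = 9.7800
  k=1: S(1,0) = 10.6461; S(1,1) = 8.9844
  k=2: S(2,0) = 11.5889; S(2,1) = 9.7800; S(2,2) = 8.2535
  k=3: S(3,0) = 12.6151; S(3,1) = 10.6461; S(3,2) = 8.9844; S(3,3) = 7.5820
  k=4: S(4,0) = 13.7323; S(4,1) = 11.5889; S(4,2) = 9.7800; S(4,3) = 8.2535; S(4,4) = 6.9652
Terminal payoffs V(N, i) = max(S_T - K, 0):
  V(4,0) = 4.362300; V(4,1) = 2.218869; V(4,2) = 0.410000; V(4,3) = 0.000000; V(4,4) = 0.000000
Backward induction: V(k, i) = exp(-r*dt) * [p * V(k+1, i) + (1-p) * V(k+1, i+1)].
  V(3,0) = exp(-r*dt) * [p*4.362300 + (1-p)*2.218869] = 3.399325
  V(3,1) = exp(-r*dt) * [p*2.218869 + (1-p)*0.410000] = 1.443025
  V(3,2) = exp(-r*dt) * [p*0.410000 + (1-p)*0.000000] = 0.236486
  V(3,3) = exp(-r*dt) * [p*0.000000 + (1-p)*0.000000] = 0.000000
  V(2,0) = exp(-r*dt) * [p*3.399325 + (1-p)*1.443025] = 2.535078
  V(2,1) = exp(-r*dt) * [p*1.443025 + (1-p)*0.236486] = 0.926458
  V(2,2) = exp(-r*dt) * [p*0.236486 + (1-p)*0.000000] = 0.136404
  V(1,0) = exp(-r*dt) * [p*2.535078 + (1-p)*0.926458] = 1.830977
  V(1,1) = exp(-r*dt) * [p*0.926458 + (1-p)*0.136404] = 0.588669
  V(0,0) = exp(-r*dt) * [p*1.830977 + (1-p)*0.588669] = 1.290406

Answer: Price = V(0,0) = 1.2904


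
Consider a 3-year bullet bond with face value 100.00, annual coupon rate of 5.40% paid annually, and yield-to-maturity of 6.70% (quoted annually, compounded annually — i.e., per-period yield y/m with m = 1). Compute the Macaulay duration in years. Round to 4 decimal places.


Answer: Macaulay duration = 2.8461 years

Derivation:
Coupon per period c = face * coupon_rate / m = 5.400000
Periods per year m = 1; per-period yield y/m = 0.067000
Number of cashflows N = 3
Cashflows (t years, CF_t, discount factor 1/(1+y/m)^(m*t), PV):
  t = 1.0000: CF_t = 5.400000, DF = 0.937207, PV = 5.060918
  t = 2.0000: CF_t = 5.400000, DF = 0.878357, PV = 4.743129
  t = 3.0000: CF_t = 105.400000, DF = 0.823203, PV = 86.765556
Price P = sum_t PV_t = 96.569603
Macaulay numerator sum_t t * PV_t:
  t * PV_t at t = 1.0000: 5.060918
  t * PV_t at t = 2.0000: 9.486258
  t * PV_t at t = 3.0000: 260.296667
Macaulay duration D = (sum_t t * PV_t) / P = 274.843843 / 96.569603 = 2.846070


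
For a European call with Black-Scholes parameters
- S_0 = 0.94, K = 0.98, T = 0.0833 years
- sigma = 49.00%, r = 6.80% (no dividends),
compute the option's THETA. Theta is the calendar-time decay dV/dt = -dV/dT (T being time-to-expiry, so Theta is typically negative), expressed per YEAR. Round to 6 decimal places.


d1 = -0.1839037436; d2 = -0.3253262666
phi(d1) = 0.3922527696; exp(-qT) = 1.0000000000; exp(-rT) = 0.9943516125
Theta = -S*exp(-qT)*phi(d1)*sigma/(2*sqrt(T)) - r*K*exp(-rT)*N(d2) + q*S*exp(-qT)*N(d1)
N(d1) = 0.4270444840; N(d2) = 0.3724670767; sqrt(T) = 0.2886173938
Term 1 = -0.9400 * 1.0000000000 * 0.3922527696 * 0.4900 / (2 * 0.2886173938) = -0.3129950404
Term 2 = -0.0680 * 0.9800 * 0.9943516125 * 0.3724670767 = -0.0246810062
Term 3 = 0 (no dividend yield, q = 0)
Theta = -0.3129950404 + (-0.0246810062) + (0.0000000000) = -0.337676

Answer: Theta = -0.337676


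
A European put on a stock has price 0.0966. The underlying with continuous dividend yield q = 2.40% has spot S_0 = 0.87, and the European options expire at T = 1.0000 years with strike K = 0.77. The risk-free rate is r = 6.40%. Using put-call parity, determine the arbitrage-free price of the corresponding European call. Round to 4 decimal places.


Answer: Call price = 0.2237

Derivation:
Put-call parity: C - P = S_0 * exp(-qT) - K * exp(-rT).
S_0 * exp(-qT) = 0.8700 * 0.97628571 = 0.84936857
K * exp(-rT) = 0.7700 * 0.93800500 = 0.72226385
C = P + S*exp(-qT) - K*exp(-rT)
C = 0.0966 + 0.84936857 - 0.72226385 = 0.2237


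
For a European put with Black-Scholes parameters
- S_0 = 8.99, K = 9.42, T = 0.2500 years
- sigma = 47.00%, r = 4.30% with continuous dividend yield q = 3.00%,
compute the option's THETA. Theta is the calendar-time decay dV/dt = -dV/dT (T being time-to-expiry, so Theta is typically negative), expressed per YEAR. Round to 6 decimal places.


d1 = -0.0674882558; d2 = -0.3024882558
phi(d1) = 0.3980347900; exp(-qT) = 0.9925280548; exp(-rT) = 0.9893075748
Theta = -S*exp(-qT)*phi(d1)*sigma/(2*sqrt(T)) + r*K*exp(-rT)*N(-d2) - q*S*exp(-qT)*N(-d1)
N(-d1) = 0.5269034944; N(-d2) = 0.6188600575; sqrt(T) = 0.5000000000
Term 1 = -8.9900 * 0.9925280548 * 0.3980347900 * 0.4700 / (2 * 0.5000000000) = -1.6692499582
Term 2 = 0.0430 * 9.4200 * 0.9893075748 * 0.6188600575 = 0.2479951263
Term 3 = -0.0300 * 8.9900 * 0.9925280548 * 0.5269034944 = -0.1410440651
Theta = -1.6692499582 + (0.2479951263) + (-0.1410440651) = -1.562299

Answer: Theta = -1.562299


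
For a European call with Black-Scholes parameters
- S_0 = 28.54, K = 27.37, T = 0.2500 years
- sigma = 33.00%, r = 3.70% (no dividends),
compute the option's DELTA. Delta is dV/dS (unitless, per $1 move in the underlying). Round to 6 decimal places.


Answer: Delta = 0.652564

Derivation:
d1 = 0.3922520545; d2 = 0.2272520545
phi(d1) = 0.3694021576; exp(-qT) = 1.0000000000; exp(-rT) = 0.9907926496
N(d1) = 0.6525640072
Delta = exp(-qT) * N(d1) = 1.0000000000 * 0.6525640072 = 0.652564


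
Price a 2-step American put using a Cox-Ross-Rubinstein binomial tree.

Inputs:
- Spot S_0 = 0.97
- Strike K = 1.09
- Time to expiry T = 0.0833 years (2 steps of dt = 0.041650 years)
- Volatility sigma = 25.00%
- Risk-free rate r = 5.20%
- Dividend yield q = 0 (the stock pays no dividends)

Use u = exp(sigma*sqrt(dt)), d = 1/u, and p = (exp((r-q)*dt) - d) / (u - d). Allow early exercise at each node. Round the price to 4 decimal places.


dt = T/N = 0.041650
u = exp(sigma*sqrt(dt)) = 1.052345; d = 1/u = 0.950259
p = (exp((r-q)*dt) - d) / (u - d) = 0.508486
Discount per step: exp(-r*dt) = 0.997837
Stock lattice S(k, i) with i counting down-moves:
  k=0: S(0,0) = 0.9700
  k=1: S(1,0) = 1.0208; S(1,1) = 0.9218
  k=2: S(2,0) = 1.0742; S(2,1) = 0.9700; S(2,2) = 0.8759
Terminal payoffs V(N, i) = max(K - S_T, 0):
  V(2,0) = 0.015793; V(2,1) = 0.120000; V(2,2) = 0.214098
Backward induction: V(k, i) = exp(-r*dt) * [p * V(k+1, i) + (1-p) * V(k+1, i+1)]; then take max(V_cont, immediate exercise) for American.
  V(1,0) = exp(-r*dt) * [p*0.015793 + (1-p)*0.120000] = 0.066867; exercise = 0.069226; V(1,0) = max -> 0.069226
  V(1,1) = exp(-r*dt) * [p*0.120000 + (1-p)*0.214098] = 0.165891; exercise = 0.168249; V(1,1) = max -> 0.168249
  V(0,0) = exp(-r*dt) * [p*0.069226 + (1-p)*0.168249] = 0.117642; exercise = 0.120000; V(0,0) = max -> 0.120000

Answer: Price = V(0,0) = 0.1200


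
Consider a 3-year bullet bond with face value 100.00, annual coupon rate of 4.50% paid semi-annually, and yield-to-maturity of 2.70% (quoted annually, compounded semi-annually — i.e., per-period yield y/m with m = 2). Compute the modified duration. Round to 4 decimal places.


Answer: Modified duration = 2.8066

Derivation:
Coupon per period c = face * coupon_rate / m = 2.250000
Periods per year m = 2; per-period yield y/m = 0.013500
Number of cashflows N = 6
Cashflows (t years, CF_t, discount factor 1/(1+y/m)^(m*t), PV):
  t = 0.5000: CF_t = 2.250000, DF = 0.986680, PV = 2.220030
  t = 1.0000: CF_t = 2.250000, DF = 0.973537, PV = 2.190458
  t = 1.5000: CF_t = 2.250000, DF = 0.960569, PV = 2.161281
  t = 2.0000: CF_t = 2.250000, DF = 0.947774, PV = 2.132492
  t = 2.5000: CF_t = 2.250000, DF = 0.935150, PV = 2.104087
  t = 3.0000: CF_t = 102.250000, DF = 0.922694, PV = 94.345415
Price P = sum_t PV_t = 105.153764
First compute Macaulay numerator sum_t t * PV_t:
  t * PV_t at t = 0.5000: 1.110015
  t * PV_t at t = 1.0000: 2.190458
  t * PV_t at t = 1.5000: 3.241922
  t * PV_t at t = 2.0000: 4.264985
  t * PV_t at t = 2.5000: 5.260218
  t * PV_t at t = 3.0000: 283.036245
Macaulay duration D = 299.103843 / 105.153764 = 2.844443
Modified duration = D / (1 + y/m) = 2.844443 / (1 + 0.013500) = 2.806554


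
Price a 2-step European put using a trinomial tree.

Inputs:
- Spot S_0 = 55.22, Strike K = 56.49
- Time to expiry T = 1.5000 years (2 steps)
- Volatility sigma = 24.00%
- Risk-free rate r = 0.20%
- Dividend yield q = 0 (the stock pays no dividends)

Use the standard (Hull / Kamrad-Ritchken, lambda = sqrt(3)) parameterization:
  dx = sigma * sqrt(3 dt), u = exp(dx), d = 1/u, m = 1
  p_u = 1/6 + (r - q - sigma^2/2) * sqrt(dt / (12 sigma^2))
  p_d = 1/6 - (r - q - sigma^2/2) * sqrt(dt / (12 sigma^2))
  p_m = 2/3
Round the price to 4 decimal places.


Answer: Price = V(0,0) = 6.3957

Derivation:
dt = T/N = 0.750000; dx = sigma*sqrt(3*dt) = 0.360000
u = exp(dx) = 1.433329; d = 1/u = 0.697676
p_u = 0.138750, p_m = 0.666667, p_d = 0.194583
Discount per step: exp(-r*dt) = 0.998501
Stock lattice S(k, j) with j the centered position index:
  k=0: S(0,+0) = 55.2200
  k=1: S(1,-1) = 38.5257; S(1,+0) = 55.2200; S(1,+1) = 79.1485
  k=2: S(2,-2) = 26.8785; S(2,-1) = 38.5257; S(2,+0) = 55.2200; S(2,+1) = 79.1485; S(2,+2) = 113.4458
Terminal payoffs V(N, j) = max(K - S_T, 0):
  V(2,-2) = 29.611540; V(2,-1) = 17.964313; V(2,+0) = 1.270000; V(2,+1) = 0.000000; V(2,+2) = 0.000000
Backward induction: V(k, j) = exp(-r*dt) * [p_u * V(k+1, j+1) + p_m * V(k+1, j) + p_d * V(k+1, j-1)]
  V(1,-1) = exp(-r*dt) * [p_u*1.270000 + p_m*17.964313 + p_d*29.611540] = 17.887482
  V(1,+0) = exp(-r*dt) * [p_u*0.000000 + p_m*1.270000 + p_d*17.964313] = 4.335714
  V(1,+1) = exp(-r*dt) * [p_u*0.000000 + p_m*0.000000 + p_d*1.270000] = 0.246750
  V(0,+0) = exp(-r*dt) * [p_u*0.246750 + p_m*4.335714 + p_d*17.887482] = 6.395718


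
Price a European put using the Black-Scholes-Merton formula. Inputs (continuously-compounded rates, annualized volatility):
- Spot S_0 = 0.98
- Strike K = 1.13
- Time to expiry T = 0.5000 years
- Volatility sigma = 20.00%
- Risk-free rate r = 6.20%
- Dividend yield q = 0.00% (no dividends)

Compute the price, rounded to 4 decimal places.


Answer: Price = 0.1335

Derivation:
d1 = (ln(S/K) + (r - q + 0.5*sigma^2) * T) / (sigma * sqrt(T)) = -0.71715010
d2 = d1 - sigma * sqrt(T) = -0.85857146
exp(-rT) = 0.96947557; exp(-qT) = 1.00000000
P = K * exp(-rT) * N(-d2) - S_0 * exp(-qT) * N(-d1)
N(-d1) = 0.76335926; N(-d2) = 0.80471150
P = 1.1300 * 0.96947557 * 0.80471150 - 0.9800 * 1.00000000 * 0.76335926 = 0.1335


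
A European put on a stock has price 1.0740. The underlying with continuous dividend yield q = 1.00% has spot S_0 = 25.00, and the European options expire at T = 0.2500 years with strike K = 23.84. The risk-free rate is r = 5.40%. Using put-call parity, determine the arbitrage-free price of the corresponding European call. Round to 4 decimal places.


Answer: Call price = 2.4913

Derivation:
Put-call parity: C - P = S_0 * exp(-qT) - K * exp(-rT).
S_0 * exp(-qT) = 25.0000 * 0.99750312 = 24.93757806
K * exp(-rT) = 23.8400 * 0.98659072 = 23.52032268
C = P + S*exp(-qT) - K*exp(-rT)
C = 1.0740 + 24.93757806 - 23.52032268 = 2.4913


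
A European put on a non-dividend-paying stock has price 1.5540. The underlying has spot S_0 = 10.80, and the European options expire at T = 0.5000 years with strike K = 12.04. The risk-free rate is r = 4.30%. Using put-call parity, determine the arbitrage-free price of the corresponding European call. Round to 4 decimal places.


Put-call parity: C - P = S_0 * exp(-qT) - K * exp(-rT).
S_0 * exp(-qT) = 10.8000 * 1.00000000 = 10.80000000
K * exp(-rT) = 12.0400 * 0.97872948 = 11.78390291
C = P + S*exp(-qT) - K*exp(-rT)
C = 1.5540 + 10.80000000 - 11.78390291 = 0.5701

Answer: Call price = 0.5701


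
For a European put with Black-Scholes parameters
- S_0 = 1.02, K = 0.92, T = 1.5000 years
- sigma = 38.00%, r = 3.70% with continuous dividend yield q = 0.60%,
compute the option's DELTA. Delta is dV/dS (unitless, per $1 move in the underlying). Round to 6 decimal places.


d1 = 0.5543243337; d2 = 0.0889212826
phi(d1) = 0.3421259733; exp(-qT) = 0.9910403788; exp(-rT) = 0.9460120237
N(-d1) = 0.2896784499
Delta = -exp(-qT) * N(-d1) = -0.9910403788 * 0.2896784499 = -0.287083

Answer: Delta = -0.287083


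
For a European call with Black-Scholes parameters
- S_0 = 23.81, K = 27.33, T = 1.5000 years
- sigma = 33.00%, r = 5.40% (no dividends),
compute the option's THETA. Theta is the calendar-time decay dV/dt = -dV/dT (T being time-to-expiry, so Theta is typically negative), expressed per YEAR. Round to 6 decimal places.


Answer: Theta = -1.775237

Derivation:
d1 = 0.0613502184; d2 = -0.3428155892
phi(d1) = 0.3981922071; exp(-qT) = 1.0000000000; exp(-rT) = 0.9221936914
Theta = -S*exp(-qT)*phi(d1)*sigma/(2*sqrt(T)) - r*K*exp(-rT)*N(d2) + q*S*exp(-qT)*N(d1)
N(d1) = 0.5244598512; N(d2) = 0.3658685987; sqrt(T) = 1.2247448714
Term 1 = -23.8100 * 1.0000000000 * 0.3981922071 * 0.3300 / (2 * 1.2247448714) = -1.2772928068
Term 2 = -0.0540 * 27.3300 * 0.9221936914 * 0.3658685987 = -0.4979441970
Term 3 = 0 (no dividend yield, q = 0)
Theta = -1.2772928068 + (-0.4979441970) + (0.0000000000) = -1.775237
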